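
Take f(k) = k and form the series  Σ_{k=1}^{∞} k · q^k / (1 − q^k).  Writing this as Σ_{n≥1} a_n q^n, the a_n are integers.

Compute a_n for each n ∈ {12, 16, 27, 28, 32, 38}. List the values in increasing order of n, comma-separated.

d|12:{1,2,3,4,6,12}  Σf=1+2+3+4+6+12=28
q^16  k|16↦f(k): 1:1 2:2 4:4 8:8 16:16  a_16=31
q^27  k|27↦f(k): 1:1 3:3 9:9 27:27  a_27=40
[q^28] f(1)=1,f(2)=2,f(4)=4,f(7)=7,f(14)=14,f(28)=28 ⇒ 56
[q^32] f(1)=1,f(2)=2,f(4)=4,f(8)=8,f(16)=16,f(32)=32 ⇒ 63
[q^38] f(38)=38,f(19)=19,f(2)=2,f(1)=1 ⇒ 60

28, 31, 40, 56, 63, 60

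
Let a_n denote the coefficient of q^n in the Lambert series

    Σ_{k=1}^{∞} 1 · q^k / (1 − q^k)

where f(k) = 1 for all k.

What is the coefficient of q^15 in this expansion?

a_15 = 4

q^15  k|15↦f(k): 15:1 5:1 3:1 1:1  a_15=4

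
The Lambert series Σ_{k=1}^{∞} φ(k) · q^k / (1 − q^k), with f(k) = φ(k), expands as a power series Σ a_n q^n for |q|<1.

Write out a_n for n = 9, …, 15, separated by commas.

d|9:{1,3,9}  Σφ=1+2+6=9
n=10: 10·1 5·2 2·5 1·10  φ→[4+4+1+1]=10
[q^11] φ(11)=10,φ(1)=1 ⇒ 11
q^12  k|12↦φ(k): 12:4 6:2 4:2 3:2 2:1 1:1  a_12=12
d|13:{1,13}  Σφ=1+12=13
q^14  k|14↦φ(k): 1:1 2:1 7:6 14:6  a_14=14
q^15  k|15↦φ(k): 15:8 5:4 3:2 1:1  a_15=15

9, 10, 11, 12, 13, 14, 15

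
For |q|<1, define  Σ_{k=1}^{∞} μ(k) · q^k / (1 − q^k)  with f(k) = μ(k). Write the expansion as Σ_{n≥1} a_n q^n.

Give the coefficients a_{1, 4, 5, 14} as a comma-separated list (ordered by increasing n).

[q^1] μ(1)=1 ⇒ 1
[q^4] μ(1)=1,μ(2)=-1,μ(4)=0 ⇒ 0
n=5: 1·5 5·1  μ→[1+(-1)]=0
q^14  k|14↦μ(k): 1:1 2:-1 7:-1 14:1  a_14=0

1, 0, 0, 0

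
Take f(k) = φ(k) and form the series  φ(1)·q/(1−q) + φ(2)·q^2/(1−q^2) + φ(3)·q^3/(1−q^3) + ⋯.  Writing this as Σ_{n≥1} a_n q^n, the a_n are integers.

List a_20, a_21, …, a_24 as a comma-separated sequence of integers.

d|20:{1,2,4,5,10,20}  Σφ=1+1+2+4+4+8=20
q^21  k|21↦φ(k): 1:1 3:2 7:6 21:12  a_21=21
q^22  k|22↦φ(k): 22:10 11:10 2:1 1:1  a_22=22
n=23: 23·1 1·23  φ→[22+1]=23
[q^24] φ(1)=1,φ(2)=1,φ(3)=2,φ(4)=2,φ(6)=2,φ(8)=4,φ(12)=4,φ(24)=8 ⇒ 24

20, 21, 22, 23, 24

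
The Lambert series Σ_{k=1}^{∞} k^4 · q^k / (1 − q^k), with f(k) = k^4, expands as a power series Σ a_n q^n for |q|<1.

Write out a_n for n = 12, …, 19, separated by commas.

q^12  k|12↦f(k): 1:1 2:16 3:81 4:256 6:1296 12:20736  a_12=22386
[q^13] f(13)=28561,f(1)=1 ⇒ 28562
n=14: 1·14 2·7 7·2 14·1  f→[1+16+2401+38416]=40834
n=15: 15·1 5·3 3·5 1·15  f→[50625+625+81+1]=51332
n=16: 16·1 8·2 4·4 2·8 1·16  f→[65536+4096+256+16+1]=69905
n=17: 1·17 17·1  f→[1+83521]=83522
q^18  k|18↦f(k): 18:104976 9:6561 6:1296 3:81 2:16 1:1  a_18=112931
q^19  k|19↦f(k): 1:1 19:130321  a_19=130322

22386, 28562, 40834, 51332, 69905, 83522, 112931, 130322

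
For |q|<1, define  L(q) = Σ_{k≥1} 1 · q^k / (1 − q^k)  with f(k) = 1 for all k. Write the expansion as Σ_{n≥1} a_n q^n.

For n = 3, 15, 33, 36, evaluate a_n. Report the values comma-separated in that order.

[q^3] f(3)=1,f(1)=1 ⇒ 2
n=15: 15·1 5·3 3·5 1·15  f→[1+1+1+1]=4
d|33:{1,3,11,33}  Σf=1+1+1+1=4
[q^36] f(1)=1,f(2)=1,f(3)=1,f(4)=1,f(6)=1,f(9)=1,f(12)=1,f(18)=1,f(36)=1 ⇒ 9

2, 4, 4, 9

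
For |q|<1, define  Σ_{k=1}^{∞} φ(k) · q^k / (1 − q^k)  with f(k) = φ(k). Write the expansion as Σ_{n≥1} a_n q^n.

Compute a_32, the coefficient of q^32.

[q^32] φ(32)=16,φ(16)=8,φ(8)=4,φ(4)=2,φ(2)=1,φ(1)=1 ⇒ 32

a_32 = 32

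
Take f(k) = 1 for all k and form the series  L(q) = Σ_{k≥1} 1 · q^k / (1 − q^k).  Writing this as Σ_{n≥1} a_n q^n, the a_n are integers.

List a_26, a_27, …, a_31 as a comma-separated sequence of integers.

q^26  k|26↦f(k): 26:1 13:1 2:1 1:1  a_26=4
d|27:{27,9,3,1}  Σf=1+1+1+1=4
d|28:{28,14,7,4,2,1}  Σf=1+1+1+1+1+1=6
q^29  k|29↦f(k): 29:1 1:1  a_29=2
d|30:{30,15,10,6,5,3,2,1}  Σf=1+1+1+1+1+1+1+1=8
q^31  k|31↦f(k): 31:1 1:1  a_31=2

4, 4, 6, 2, 8, 2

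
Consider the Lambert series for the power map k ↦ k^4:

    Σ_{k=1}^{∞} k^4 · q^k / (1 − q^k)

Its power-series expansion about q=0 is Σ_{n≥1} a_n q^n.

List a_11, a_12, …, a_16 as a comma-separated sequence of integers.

14642, 22386, 28562, 40834, 51332, 69905

[q^11] f(1)=1,f(11)=14641 ⇒ 14642
q^12  k|12↦f(k): 12:20736 6:1296 4:256 3:81 2:16 1:1  a_12=22386
d|13:{1,13}  Σf=1+28561=28562
d|14:{14,7,2,1}  Σf=38416+2401+16+1=40834
[q^15] f(15)=50625,f(5)=625,f(3)=81,f(1)=1 ⇒ 51332
q^16  k|16↦f(k): 1:1 2:16 4:256 8:4096 16:65536  a_16=69905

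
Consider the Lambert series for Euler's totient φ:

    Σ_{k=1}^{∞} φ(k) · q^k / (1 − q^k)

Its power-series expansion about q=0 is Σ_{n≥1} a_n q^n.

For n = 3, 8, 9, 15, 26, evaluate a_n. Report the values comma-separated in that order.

[q^3] φ(3)=2,φ(1)=1 ⇒ 3
q^8  k|8↦φ(k): 8:4 4:2 2:1 1:1  a_8=8
n=9: 1·9 3·3 9·1  φ→[1+2+6]=9
n=15: 15·1 5·3 3·5 1·15  φ→[8+4+2+1]=15
q^26  k|26↦φ(k): 26:12 13:12 2:1 1:1  a_26=26

3, 8, 9, 15, 26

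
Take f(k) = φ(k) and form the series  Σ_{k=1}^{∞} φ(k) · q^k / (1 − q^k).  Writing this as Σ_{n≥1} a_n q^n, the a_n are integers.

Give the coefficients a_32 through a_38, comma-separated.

[q^32] φ(1)=1,φ(2)=1,φ(4)=2,φ(8)=4,φ(16)=8,φ(32)=16 ⇒ 32
q^33  k|33↦φ(k): 1:1 3:2 11:10 33:20  a_33=33
d|34:{34,17,2,1}  Σφ=16+16+1+1=34
n=35: 35·1 7·5 5·7 1·35  φ→[24+6+4+1]=35
[q^36] φ(1)=1,φ(2)=1,φ(3)=2,φ(4)=2,φ(6)=2,φ(9)=6,φ(12)=4,φ(18)=6,φ(36)=12 ⇒ 36
q^37  k|37↦φ(k): 37:36 1:1  a_37=37
d|38:{1,2,19,38}  Σφ=1+1+18+18=38

32, 33, 34, 35, 36, 37, 38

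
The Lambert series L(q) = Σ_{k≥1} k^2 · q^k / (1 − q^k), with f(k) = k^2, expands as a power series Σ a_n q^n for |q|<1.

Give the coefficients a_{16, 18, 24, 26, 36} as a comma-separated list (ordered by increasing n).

341, 455, 850, 850, 1911

d|16:{16,8,4,2,1}  Σf=256+64+16+4+1=341
q^18  k|18↦f(k): 1:1 2:4 3:9 6:36 9:81 18:324  a_18=455
q^24  k|24↦f(k): 24:576 12:144 8:64 6:36 4:16 3:9 2:4 1:1  a_24=850
d|26:{26,13,2,1}  Σf=676+169+4+1=850
[q^36] f(36)=1296,f(18)=324,f(12)=144,f(9)=81,f(6)=36,f(4)=16,f(3)=9,f(2)=4,f(1)=1 ⇒ 1911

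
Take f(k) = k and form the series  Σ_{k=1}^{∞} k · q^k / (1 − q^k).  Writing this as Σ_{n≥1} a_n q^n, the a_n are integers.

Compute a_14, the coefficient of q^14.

a_14 = 24

[q^14] f(14)=14,f(7)=7,f(2)=2,f(1)=1 ⇒ 24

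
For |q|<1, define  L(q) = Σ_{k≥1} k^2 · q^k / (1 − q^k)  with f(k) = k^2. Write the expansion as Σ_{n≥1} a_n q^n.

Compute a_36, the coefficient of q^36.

a_36 = 1911

[q^36] f(36)=1296,f(18)=324,f(12)=144,f(9)=81,f(6)=36,f(4)=16,f(3)=9,f(2)=4,f(1)=1 ⇒ 1911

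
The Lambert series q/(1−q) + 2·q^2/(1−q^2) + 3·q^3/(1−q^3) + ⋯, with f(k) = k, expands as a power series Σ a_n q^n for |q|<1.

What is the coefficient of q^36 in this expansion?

a_36 = 91

n=36: 36·1 18·2 12·3 9·4 6·6 4·9 3·12 2·18 1·36  f→[36+18+12+9+6+4+3+2+1]=91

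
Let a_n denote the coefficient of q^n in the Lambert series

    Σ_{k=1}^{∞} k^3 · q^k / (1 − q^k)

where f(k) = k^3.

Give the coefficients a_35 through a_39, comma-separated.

n=35: 1·35 5·7 7·5 35·1  f→[1+125+343+42875]=43344
n=36: 36·1 18·2 12·3 9·4 6·6 4·9 3·12 2·18 1·36  f→[46656+5832+1728+729+216+64+27+8+1]=55261
[q^37] f(37)=50653,f(1)=1 ⇒ 50654
[q^38] f(38)=54872,f(19)=6859,f(2)=8,f(1)=1 ⇒ 61740
q^39  k|39↦f(k): 1:1 3:27 13:2197 39:59319  a_39=61544

43344, 55261, 50654, 61740, 61544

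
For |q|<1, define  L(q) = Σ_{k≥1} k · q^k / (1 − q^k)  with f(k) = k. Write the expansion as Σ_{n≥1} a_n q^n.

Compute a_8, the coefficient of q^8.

d|8:{1,2,4,8}  Σf=1+2+4+8=15

a_8 = 15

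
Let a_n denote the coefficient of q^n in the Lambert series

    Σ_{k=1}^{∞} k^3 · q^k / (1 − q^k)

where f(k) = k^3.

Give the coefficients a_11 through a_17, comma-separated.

n=11: 1·11 11·1  f→[1+1331]=1332
n=12: 1·12 2·6 3·4 4·3 6·2 12·1  f→[1+8+27+64+216+1728]=2044
q^13  k|13↦f(k): 13:2197 1:1  a_13=2198
q^14  k|14↦f(k): 14:2744 7:343 2:8 1:1  a_14=3096
q^15  k|15↦f(k): 1:1 3:27 5:125 15:3375  a_15=3528
q^16  k|16↦f(k): 16:4096 8:512 4:64 2:8 1:1  a_16=4681
n=17: 1·17 17·1  f→[1+4913]=4914

1332, 2044, 2198, 3096, 3528, 4681, 4914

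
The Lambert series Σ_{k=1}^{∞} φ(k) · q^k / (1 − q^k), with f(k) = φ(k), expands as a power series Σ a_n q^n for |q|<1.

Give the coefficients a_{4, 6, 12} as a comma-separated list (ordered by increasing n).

[q^4] φ(4)=2,φ(2)=1,φ(1)=1 ⇒ 4
d|6:{1,2,3,6}  Σφ=1+1+2+2=6
[q^12] φ(1)=1,φ(2)=1,φ(3)=2,φ(4)=2,φ(6)=2,φ(12)=4 ⇒ 12

4, 6, 12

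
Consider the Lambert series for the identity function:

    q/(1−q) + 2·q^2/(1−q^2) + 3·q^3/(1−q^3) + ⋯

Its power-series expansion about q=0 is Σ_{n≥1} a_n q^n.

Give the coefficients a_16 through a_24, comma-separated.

d|16:{1,2,4,8,16}  Σf=1+2+4+8+16=31
[q^17] f(17)=17,f(1)=1 ⇒ 18
d|18:{18,9,6,3,2,1}  Σf=18+9+6+3+2+1=39
d|19:{19,1}  Σf=19+1=20
d|20:{20,10,5,4,2,1}  Σf=20+10+5+4+2+1=42
n=21: 21·1 7·3 3·7 1·21  f→[21+7+3+1]=32
q^22  k|22↦f(k): 1:1 2:2 11:11 22:22  a_22=36
q^23  k|23↦f(k): 23:23 1:1  a_23=24
q^24  k|24↦f(k): 24:24 12:12 8:8 6:6 4:4 3:3 2:2 1:1  a_24=60

31, 18, 39, 20, 42, 32, 36, 24, 60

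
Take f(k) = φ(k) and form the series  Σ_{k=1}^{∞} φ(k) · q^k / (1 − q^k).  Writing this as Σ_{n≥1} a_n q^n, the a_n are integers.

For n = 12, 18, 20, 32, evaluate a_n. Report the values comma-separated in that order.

d|12:{12,6,4,3,2,1}  Σφ=4+2+2+2+1+1=12
d|18:{18,9,6,3,2,1}  Σφ=6+6+2+2+1+1=18
n=20: 1·20 2·10 4·5 5·4 10·2 20·1  φ→[1+1+2+4+4+8]=20
[q^32] φ(32)=16,φ(16)=8,φ(8)=4,φ(4)=2,φ(2)=1,φ(1)=1 ⇒ 32

12, 18, 20, 32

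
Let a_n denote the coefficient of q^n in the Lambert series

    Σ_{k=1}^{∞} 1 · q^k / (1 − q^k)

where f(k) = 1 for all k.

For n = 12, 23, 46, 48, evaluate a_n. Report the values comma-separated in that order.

n=12: 12·1 6·2 4·3 3·4 2·6 1·12  f→[1+1+1+1+1+1]=6
q^23  k|23↦f(k): 23:1 1:1  a_23=2
q^46  k|46↦f(k): 46:1 23:1 2:1 1:1  a_46=4
[q^48] f(48)=1,f(24)=1,f(16)=1,f(12)=1,f(8)=1,f(6)=1,f(4)=1,f(3)=1,f(2)=1,f(1)=1 ⇒ 10

6, 2, 4, 10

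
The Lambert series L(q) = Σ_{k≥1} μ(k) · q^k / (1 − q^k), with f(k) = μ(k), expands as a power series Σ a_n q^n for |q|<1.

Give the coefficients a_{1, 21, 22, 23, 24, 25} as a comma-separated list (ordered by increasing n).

[q^1] μ(1)=1 ⇒ 1
[q^21] μ(21)=1,μ(7)=-1,μ(3)=-1,μ(1)=1 ⇒ 0
n=22: 22·1 11·2 2·11 1·22  μ→[1+(-1)+(-1)+1]=0
[q^23] μ(1)=1,μ(23)=-1 ⇒ 0
n=24: 1·24 2·12 3·8 4·6 6·4 8·3 12·2 24·1  μ→[1+(-1)+(-1)+0+1+0+0+0]=0
d|25:{25,5,1}  Σμ=0+(-1)+1=0

1, 0, 0, 0, 0, 0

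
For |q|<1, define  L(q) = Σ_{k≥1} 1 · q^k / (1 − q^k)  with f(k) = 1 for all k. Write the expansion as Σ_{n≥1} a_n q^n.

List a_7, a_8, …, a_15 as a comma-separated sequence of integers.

n=7: 1·7 7·1  f→[1+1]=2
n=8: 1·8 2·4 4·2 8·1  f→[1+1+1+1]=4
d|9:{9,3,1}  Σf=1+1+1=3
[q^10] f(10)=1,f(5)=1,f(2)=1,f(1)=1 ⇒ 4
d|11:{11,1}  Σf=1+1=2
[q^12] f(1)=1,f(2)=1,f(3)=1,f(4)=1,f(6)=1,f(12)=1 ⇒ 6
q^13  k|13↦f(k): 1:1 13:1  a_13=2
n=14: 14·1 7·2 2·7 1·14  f→[1+1+1+1]=4
q^15  k|15↦f(k): 15:1 5:1 3:1 1:1  a_15=4

2, 4, 3, 4, 2, 6, 2, 4, 4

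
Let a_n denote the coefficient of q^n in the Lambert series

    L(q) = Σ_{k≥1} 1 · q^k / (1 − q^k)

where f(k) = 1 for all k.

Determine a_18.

a_18 = 6

n=18: 1·18 2·9 3·6 6·3 9·2 18·1  f→[1+1+1+1+1+1]=6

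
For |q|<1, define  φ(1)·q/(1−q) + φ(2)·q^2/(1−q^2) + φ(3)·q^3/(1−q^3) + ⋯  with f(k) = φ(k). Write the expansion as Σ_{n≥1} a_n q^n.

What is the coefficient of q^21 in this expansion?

n=21: 21·1 7·3 3·7 1·21  φ→[12+6+2+1]=21

a_21 = 21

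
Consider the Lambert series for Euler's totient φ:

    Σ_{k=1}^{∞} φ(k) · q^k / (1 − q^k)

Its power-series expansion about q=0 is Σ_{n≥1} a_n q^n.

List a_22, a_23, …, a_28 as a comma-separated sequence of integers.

[q^22] φ(1)=1,φ(2)=1,φ(11)=10,φ(22)=10 ⇒ 22
n=23: 1·23 23·1  φ→[1+22]=23
n=24: 1·24 2·12 3·8 4·6 6·4 8·3 12·2 24·1  φ→[1+1+2+2+2+4+4+8]=24
n=25: 1·25 5·5 25·1  φ→[1+4+20]=25
q^26  k|26↦φ(k): 26:12 13:12 2:1 1:1  a_26=26
[q^27] φ(1)=1,φ(3)=2,φ(9)=6,φ(27)=18 ⇒ 27
d|28:{1,2,4,7,14,28}  Σφ=1+1+2+6+6+12=28

22, 23, 24, 25, 26, 27, 28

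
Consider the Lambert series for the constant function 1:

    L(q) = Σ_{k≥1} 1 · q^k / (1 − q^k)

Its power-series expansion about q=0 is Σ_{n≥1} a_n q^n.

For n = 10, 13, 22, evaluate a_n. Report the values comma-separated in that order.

4, 2, 4

[q^10] f(10)=1,f(5)=1,f(2)=1,f(1)=1 ⇒ 4
[q^13] f(1)=1,f(13)=1 ⇒ 2
q^22  k|22↦f(k): 22:1 11:1 2:1 1:1  a_22=4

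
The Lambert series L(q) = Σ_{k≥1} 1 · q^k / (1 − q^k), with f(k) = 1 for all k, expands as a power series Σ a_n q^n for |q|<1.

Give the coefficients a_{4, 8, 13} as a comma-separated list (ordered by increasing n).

3, 4, 2

q^4  k|4↦f(k): 4:1 2:1 1:1  a_4=3
q^8  k|8↦f(k): 1:1 2:1 4:1 8:1  a_8=4
q^13  k|13↦f(k): 1:1 13:1  a_13=2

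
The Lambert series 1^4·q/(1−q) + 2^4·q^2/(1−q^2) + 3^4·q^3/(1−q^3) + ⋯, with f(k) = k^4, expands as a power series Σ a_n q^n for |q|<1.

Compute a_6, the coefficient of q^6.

a_6 = 1394

d|6:{6,3,2,1}  Σf=1296+81+16+1=1394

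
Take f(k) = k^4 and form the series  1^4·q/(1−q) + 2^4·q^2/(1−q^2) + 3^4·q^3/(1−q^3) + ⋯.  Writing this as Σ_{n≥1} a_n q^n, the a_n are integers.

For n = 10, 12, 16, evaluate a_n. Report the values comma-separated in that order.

10642, 22386, 69905

d|10:{10,5,2,1}  Σf=10000+625+16+1=10642
n=12: 1·12 2·6 3·4 4·3 6·2 12·1  f→[1+16+81+256+1296+20736]=22386
q^16  k|16↦f(k): 1:1 2:16 4:256 8:4096 16:65536  a_16=69905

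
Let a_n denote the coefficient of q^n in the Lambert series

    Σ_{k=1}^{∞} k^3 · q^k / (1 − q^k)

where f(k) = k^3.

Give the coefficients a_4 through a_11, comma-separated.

73, 126, 252, 344, 585, 757, 1134, 1332

q^4  k|4↦f(k): 4:64 2:8 1:1  a_4=73
n=5: 5·1 1·5  f→[125+1]=126
d|6:{1,2,3,6}  Σf=1+8+27+216=252
d|7:{7,1}  Σf=343+1=344
[q^8] f(8)=512,f(4)=64,f(2)=8,f(1)=1 ⇒ 585
[q^9] f(1)=1,f(3)=27,f(9)=729 ⇒ 757
n=10: 1·10 2·5 5·2 10·1  f→[1+8+125+1000]=1134
q^11  k|11↦f(k): 11:1331 1:1  a_11=1332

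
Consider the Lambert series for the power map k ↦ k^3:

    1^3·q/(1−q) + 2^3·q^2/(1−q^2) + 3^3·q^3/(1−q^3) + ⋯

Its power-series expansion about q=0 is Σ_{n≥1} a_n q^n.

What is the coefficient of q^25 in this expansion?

a_25 = 15751

d|25:{25,5,1}  Σf=15625+125+1=15751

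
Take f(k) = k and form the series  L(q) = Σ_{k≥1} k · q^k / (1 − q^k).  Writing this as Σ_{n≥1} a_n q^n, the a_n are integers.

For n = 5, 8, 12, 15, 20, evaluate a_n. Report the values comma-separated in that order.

6, 15, 28, 24, 42

d|5:{5,1}  Σf=5+1=6
n=8: 8·1 4·2 2·4 1·8  f→[8+4+2+1]=15
[q^12] f(12)=12,f(6)=6,f(4)=4,f(3)=3,f(2)=2,f(1)=1 ⇒ 28
d|15:{1,3,5,15}  Σf=1+3+5+15=24
n=20: 1·20 2·10 4·5 5·4 10·2 20·1  f→[1+2+4+5+10+20]=42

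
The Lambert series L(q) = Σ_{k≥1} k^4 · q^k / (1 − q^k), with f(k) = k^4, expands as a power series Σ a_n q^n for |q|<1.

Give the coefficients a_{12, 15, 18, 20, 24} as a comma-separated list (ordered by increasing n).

n=12: 1·12 2·6 3·4 4·3 6·2 12·1  f→[1+16+81+256+1296+20736]=22386
n=15: 1·15 3·5 5·3 15·1  f→[1+81+625+50625]=51332
n=18: 1·18 2·9 3·6 6·3 9·2 18·1  f→[1+16+81+1296+6561+104976]=112931
[q^20] f(1)=1,f(2)=16,f(4)=256,f(5)=625,f(10)=10000,f(20)=160000 ⇒ 170898
d|24:{24,12,8,6,4,3,2,1}  Σf=331776+20736+4096+1296+256+81+16+1=358258

22386, 51332, 112931, 170898, 358258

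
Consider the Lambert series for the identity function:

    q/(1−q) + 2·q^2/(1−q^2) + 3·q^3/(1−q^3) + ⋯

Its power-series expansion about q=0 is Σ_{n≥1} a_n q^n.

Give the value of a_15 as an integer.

[q^15] f(15)=15,f(5)=5,f(3)=3,f(1)=1 ⇒ 24

a_15 = 24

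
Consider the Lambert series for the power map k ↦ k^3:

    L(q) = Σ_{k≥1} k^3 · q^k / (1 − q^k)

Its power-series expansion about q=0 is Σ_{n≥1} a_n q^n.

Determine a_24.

d|24:{1,2,3,4,6,8,12,24}  Σf=1+8+27+64+216+512+1728+13824=16380

a_24 = 16380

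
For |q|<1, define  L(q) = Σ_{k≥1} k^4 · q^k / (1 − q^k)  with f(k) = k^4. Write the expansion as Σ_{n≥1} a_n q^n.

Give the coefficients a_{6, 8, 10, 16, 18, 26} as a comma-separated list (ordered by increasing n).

q^6  k|6↦f(k): 6:1296 3:81 2:16 1:1  a_6=1394
[q^8] f(8)=4096,f(4)=256,f(2)=16,f(1)=1 ⇒ 4369
[q^10] f(1)=1,f(2)=16,f(5)=625,f(10)=10000 ⇒ 10642
[q^16] f(16)=65536,f(8)=4096,f(4)=256,f(2)=16,f(1)=1 ⇒ 69905
[q^18] f(1)=1,f(2)=16,f(3)=81,f(6)=1296,f(9)=6561,f(18)=104976 ⇒ 112931
d|26:{26,13,2,1}  Σf=456976+28561+16+1=485554

1394, 4369, 10642, 69905, 112931, 485554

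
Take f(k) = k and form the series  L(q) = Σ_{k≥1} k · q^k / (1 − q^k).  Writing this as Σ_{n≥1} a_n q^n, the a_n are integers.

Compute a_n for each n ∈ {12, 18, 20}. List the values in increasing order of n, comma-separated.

28, 39, 42

[q^12] f(1)=1,f(2)=2,f(3)=3,f(4)=4,f(6)=6,f(12)=12 ⇒ 28
[q^18] f(1)=1,f(2)=2,f(3)=3,f(6)=6,f(9)=9,f(18)=18 ⇒ 39
q^20  k|20↦f(k): 20:20 10:10 5:5 4:4 2:2 1:1  a_20=42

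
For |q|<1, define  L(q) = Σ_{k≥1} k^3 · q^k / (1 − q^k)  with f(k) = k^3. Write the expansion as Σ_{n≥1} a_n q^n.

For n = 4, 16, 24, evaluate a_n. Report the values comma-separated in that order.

73, 4681, 16380

d|4:{4,2,1}  Σf=64+8+1=73
d|16:{16,8,4,2,1}  Σf=4096+512+64+8+1=4681
n=24: 24·1 12·2 8·3 6·4 4·6 3·8 2·12 1·24  f→[13824+1728+512+216+64+27+8+1]=16380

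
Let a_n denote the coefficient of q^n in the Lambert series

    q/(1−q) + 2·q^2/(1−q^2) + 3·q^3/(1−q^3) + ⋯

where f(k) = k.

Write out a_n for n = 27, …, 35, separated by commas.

[q^27] f(27)=27,f(9)=9,f(3)=3,f(1)=1 ⇒ 40
d|28:{1,2,4,7,14,28}  Σf=1+2+4+7+14+28=56
q^29  k|29↦f(k): 1:1 29:29  a_29=30
[q^30] f(1)=1,f(2)=2,f(3)=3,f(5)=5,f(6)=6,f(10)=10,f(15)=15,f(30)=30 ⇒ 72
d|31:{31,1}  Σf=31+1=32
n=32: 32·1 16·2 8·4 4·8 2·16 1·32  f→[32+16+8+4+2+1]=63
[q^33] f(1)=1,f(3)=3,f(11)=11,f(33)=33 ⇒ 48
q^34  k|34↦f(k): 34:34 17:17 2:2 1:1  a_34=54
n=35: 35·1 7·5 5·7 1·35  f→[35+7+5+1]=48

40, 56, 30, 72, 32, 63, 48, 54, 48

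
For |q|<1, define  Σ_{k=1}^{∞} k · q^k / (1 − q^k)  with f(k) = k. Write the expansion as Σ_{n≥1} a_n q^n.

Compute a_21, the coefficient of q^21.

a_21 = 32

d|21:{1,3,7,21}  Σf=1+3+7+21=32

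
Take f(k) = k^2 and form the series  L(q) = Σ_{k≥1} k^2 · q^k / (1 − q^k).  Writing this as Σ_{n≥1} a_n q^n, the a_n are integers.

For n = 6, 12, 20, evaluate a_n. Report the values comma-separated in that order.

n=6: 1·6 2·3 3·2 6·1  f→[1+4+9+36]=50
[q^12] f(12)=144,f(6)=36,f(4)=16,f(3)=9,f(2)=4,f(1)=1 ⇒ 210
d|20:{20,10,5,4,2,1}  Σf=400+100+25+16+4+1=546

50, 210, 546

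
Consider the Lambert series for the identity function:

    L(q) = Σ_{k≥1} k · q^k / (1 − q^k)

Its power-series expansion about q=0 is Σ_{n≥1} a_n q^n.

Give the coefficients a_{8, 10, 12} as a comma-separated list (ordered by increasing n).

q^8  k|8↦f(k): 8:8 4:4 2:2 1:1  a_8=15
d|10:{10,5,2,1}  Σf=10+5+2+1=18
d|12:{12,6,4,3,2,1}  Σf=12+6+4+3+2+1=28

15, 18, 28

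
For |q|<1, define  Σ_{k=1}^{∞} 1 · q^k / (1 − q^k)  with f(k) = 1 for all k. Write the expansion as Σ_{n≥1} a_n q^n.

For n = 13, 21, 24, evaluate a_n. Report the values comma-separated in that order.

2, 4, 8

n=13: 1·13 13·1  f→[1+1]=2
n=21: 1·21 3·7 7·3 21·1  f→[1+1+1+1]=4
[q^24] f(24)=1,f(12)=1,f(8)=1,f(6)=1,f(4)=1,f(3)=1,f(2)=1,f(1)=1 ⇒ 8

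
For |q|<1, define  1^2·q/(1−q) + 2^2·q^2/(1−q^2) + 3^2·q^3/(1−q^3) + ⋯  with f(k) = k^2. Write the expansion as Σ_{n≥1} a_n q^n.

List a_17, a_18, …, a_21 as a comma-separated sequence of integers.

290, 455, 362, 546, 500

d|17:{1,17}  Σf=1+289=290
q^18  k|18↦f(k): 18:324 9:81 6:36 3:9 2:4 1:1  a_18=455
n=19: 19·1 1·19  f→[361+1]=362
n=20: 1·20 2·10 4·5 5·4 10·2 20·1  f→[1+4+16+25+100+400]=546
q^21  k|21↦f(k): 1:1 3:9 7:49 21:441  a_21=500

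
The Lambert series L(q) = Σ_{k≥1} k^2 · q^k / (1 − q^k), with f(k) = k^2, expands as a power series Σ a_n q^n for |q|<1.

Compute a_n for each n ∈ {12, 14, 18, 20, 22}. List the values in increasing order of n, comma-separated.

210, 250, 455, 546, 610

d|12:{12,6,4,3,2,1}  Σf=144+36+16+9+4+1=210
q^14  k|14↦f(k): 1:1 2:4 7:49 14:196  a_14=250
q^18  k|18↦f(k): 1:1 2:4 3:9 6:36 9:81 18:324  a_18=455
q^20  k|20↦f(k): 20:400 10:100 5:25 4:16 2:4 1:1  a_20=546
q^22  k|22↦f(k): 1:1 2:4 11:121 22:484  a_22=610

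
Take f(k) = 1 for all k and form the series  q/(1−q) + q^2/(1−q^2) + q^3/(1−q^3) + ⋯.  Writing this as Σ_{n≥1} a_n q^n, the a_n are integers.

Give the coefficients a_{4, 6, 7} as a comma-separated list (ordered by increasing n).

q^4  k|4↦f(k): 4:1 2:1 1:1  a_4=3
n=6: 1·6 2·3 3·2 6·1  f→[1+1+1+1]=4
q^7  k|7↦f(k): 7:1 1:1  a_7=2

3, 4, 2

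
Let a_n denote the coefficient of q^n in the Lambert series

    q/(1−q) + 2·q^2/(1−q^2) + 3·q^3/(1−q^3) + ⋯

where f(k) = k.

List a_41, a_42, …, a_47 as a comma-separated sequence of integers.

42, 96, 44, 84, 78, 72, 48

n=41: 1·41 41·1  f→[1+41]=42
n=42: 42·1 21·2 14·3 7·6 6·7 3·14 2·21 1·42  f→[42+21+14+7+6+3+2+1]=96
[q^43] f(1)=1,f(43)=43 ⇒ 44
q^44  k|44↦f(k): 44:44 22:22 11:11 4:4 2:2 1:1  a_44=84
d|45:{45,15,9,5,3,1}  Σf=45+15+9+5+3+1=78
n=46: 46·1 23·2 2·23 1·46  f→[46+23+2+1]=72
d|47:{1,47}  Σf=1+47=48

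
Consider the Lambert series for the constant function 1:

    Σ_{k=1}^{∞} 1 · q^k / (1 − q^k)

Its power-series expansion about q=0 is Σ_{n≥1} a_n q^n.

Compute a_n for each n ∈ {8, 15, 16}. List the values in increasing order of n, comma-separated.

d|8:{8,4,2,1}  Σf=1+1+1+1=4
q^15  k|15↦f(k): 15:1 5:1 3:1 1:1  a_15=4
[q^16] f(16)=1,f(8)=1,f(4)=1,f(2)=1,f(1)=1 ⇒ 5

4, 4, 5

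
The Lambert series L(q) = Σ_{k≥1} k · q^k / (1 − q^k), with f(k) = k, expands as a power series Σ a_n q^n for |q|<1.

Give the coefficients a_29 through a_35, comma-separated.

n=29: 29·1 1·29  f→[29+1]=30
d|30:{1,2,3,5,6,10,15,30}  Σf=1+2+3+5+6+10+15+30=72
n=31: 1·31 31·1  f→[1+31]=32
[q^32] f(1)=1,f(2)=2,f(4)=4,f(8)=8,f(16)=16,f(32)=32 ⇒ 63
n=33: 33·1 11·3 3·11 1·33  f→[33+11+3+1]=48
q^34  k|34↦f(k): 34:34 17:17 2:2 1:1  a_34=54
q^35  k|35↦f(k): 1:1 5:5 7:7 35:35  a_35=48

30, 72, 32, 63, 48, 54, 48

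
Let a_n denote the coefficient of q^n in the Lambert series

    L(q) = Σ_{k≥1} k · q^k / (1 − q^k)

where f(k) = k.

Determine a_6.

a_6 = 12

d|6:{1,2,3,6}  Σf=1+2+3+6=12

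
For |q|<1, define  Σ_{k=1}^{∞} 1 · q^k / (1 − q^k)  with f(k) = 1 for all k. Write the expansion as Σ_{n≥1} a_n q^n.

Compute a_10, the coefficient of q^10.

d|10:{10,5,2,1}  Σf=1+1+1+1=4

a_10 = 4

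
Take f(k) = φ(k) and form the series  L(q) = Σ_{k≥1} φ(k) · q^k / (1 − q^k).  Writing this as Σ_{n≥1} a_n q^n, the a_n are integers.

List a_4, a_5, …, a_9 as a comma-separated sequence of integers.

[q^4] φ(4)=2,φ(2)=1,φ(1)=1 ⇒ 4
[q^5] φ(5)=4,φ(1)=1 ⇒ 5
q^6  k|6↦φ(k): 6:2 3:2 2:1 1:1  a_6=6
[q^7] φ(1)=1,φ(7)=6 ⇒ 7
d|8:{1,2,4,8}  Σφ=1+1+2+4=8
d|9:{9,3,1}  Σφ=6+2+1=9

4, 5, 6, 7, 8, 9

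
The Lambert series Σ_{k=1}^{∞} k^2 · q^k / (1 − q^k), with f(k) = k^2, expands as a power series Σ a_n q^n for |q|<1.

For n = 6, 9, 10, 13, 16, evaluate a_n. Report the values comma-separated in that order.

n=6: 1·6 2·3 3·2 6·1  f→[1+4+9+36]=50
d|9:{1,3,9}  Σf=1+9+81=91
n=10: 1·10 2·5 5·2 10·1  f→[1+4+25+100]=130
[q^13] f(1)=1,f(13)=169 ⇒ 170
d|16:{16,8,4,2,1}  Σf=256+64+16+4+1=341

50, 91, 130, 170, 341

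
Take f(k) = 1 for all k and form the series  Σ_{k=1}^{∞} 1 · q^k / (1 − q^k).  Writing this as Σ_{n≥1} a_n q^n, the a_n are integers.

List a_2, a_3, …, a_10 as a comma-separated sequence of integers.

2, 2, 3, 2, 4, 2, 4, 3, 4

d|2:{1,2}  Σf=1+1=2
n=3: 1·3 3·1  f→[1+1]=2
q^4  k|4↦f(k): 4:1 2:1 1:1  a_4=3
d|5:{5,1}  Σf=1+1=2
q^6  k|6↦f(k): 6:1 3:1 2:1 1:1  a_6=4
q^7  k|7↦f(k): 1:1 7:1  a_7=2
q^8  k|8↦f(k): 1:1 2:1 4:1 8:1  a_8=4
q^9  k|9↦f(k): 9:1 3:1 1:1  a_9=3
d|10:{10,5,2,1}  Σf=1+1+1+1=4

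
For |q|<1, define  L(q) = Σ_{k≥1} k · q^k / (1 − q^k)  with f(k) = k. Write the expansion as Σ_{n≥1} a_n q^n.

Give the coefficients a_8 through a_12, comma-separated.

[q^8] f(1)=1,f(2)=2,f(4)=4,f(8)=8 ⇒ 15
n=9: 1·9 3·3 9·1  f→[1+3+9]=13
d|10:{10,5,2,1}  Σf=10+5+2+1=18
n=11: 11·1 1·11  f→[11+1]=12
[q^12] f(1)=1,f(2)=2,f(3)=3,f(4)=4,f(6)=6,f(12)=12 ⇒ 28

15, 13, 18, 12, 28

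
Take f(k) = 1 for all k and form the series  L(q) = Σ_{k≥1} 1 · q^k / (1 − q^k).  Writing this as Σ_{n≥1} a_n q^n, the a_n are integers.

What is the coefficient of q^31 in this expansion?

a_31 = 2

[q^31] f(31)=1,f(1)=1 ⇒ 2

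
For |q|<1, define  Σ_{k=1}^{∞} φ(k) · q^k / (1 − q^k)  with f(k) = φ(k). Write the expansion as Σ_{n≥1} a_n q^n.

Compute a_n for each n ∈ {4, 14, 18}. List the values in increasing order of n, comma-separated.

q^4  k|4↦φ(k): 1:1 2:1 4:2  a_4=4
d|14:{1,2,7,14}  Σφ=1+1+6+6=14
q^18  k|18↦φ(k): 1:1 2:1 3:2 6:2 9:6 18:6  a_18=18

4, 14, 18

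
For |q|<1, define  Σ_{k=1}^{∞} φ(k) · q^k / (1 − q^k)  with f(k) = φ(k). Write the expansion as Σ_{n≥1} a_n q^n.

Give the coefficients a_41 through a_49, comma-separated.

[q^41] φ(41)=40,φ(1)=1 ⇒ 41
d|42:{42,21,14,7,6,3,2,1}  Σφ=12+12+6+6+2+2+1+1=42
d|43:{43,1}  Σφ=42+1=43
n=44: 44·1 22·2 11·4 4·11 2·22 1·44  φ→[20+10+10+2+1+1]=44
n=45: 1·45 3·15 5·9 9·5 15·3 45·1  φ→[1+2+4+6+8+24]=45
[q^46] φ(1)=1,φ(2)=1,φ(23)=22,φ(46)=22 ⇒ 46
[q^47] φ(47)=46,φ(1)=1 ⇒ 47
[q^48] φ(48)=16,φ(24)=8,φ(16)=8,φ(12)=4,φ(8)=4,φ(6)=2,φ(4)=2,φ(3)=2,φ(2)=1,φ(1)=1 ⇒ 48
n=49: 1·49 7·7 49·1  φ→[1+6+42]=49

41, 42, 43, 44, 45, 46, 47, 48, 49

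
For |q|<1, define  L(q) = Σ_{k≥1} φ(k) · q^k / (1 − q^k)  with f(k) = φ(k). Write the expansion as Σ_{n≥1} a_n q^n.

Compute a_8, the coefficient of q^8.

d|8:{8,4,2,1}  Σφ=4+2+1+1=8

a_8 = 8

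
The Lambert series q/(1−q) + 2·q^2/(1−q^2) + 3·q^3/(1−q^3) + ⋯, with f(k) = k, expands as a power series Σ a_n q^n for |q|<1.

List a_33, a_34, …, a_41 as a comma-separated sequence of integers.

48, 54, 48, 91, 38, 60, 56, 90, 42

d|33:{33,11,3,1}  Σf=33+11+3+1=48
[q^34] f(34)=34,f(17)=17,f(2)=2,f(1)=1 ⇒ 54
n=35: 1·35 5·7 7·5 35·1  f→[1+5+7+35]=48
d|36:{1,2,3,4,6,9,12,18,36}  Σf=1+2+3+4+6+9+12+18+36=91
[q^37] f(1)=1,f(37)=37 ⇒ 38
d|38:{1,2,19,38}  Σf=1+2+19+38=60
n=39: 1·39 3·13 13·3 39·1  f→[1+3+13+39]=56
d|40:{40,20,10,8,5,4,2,1}  Σf=40+20+10+8+5+4+2+1=90
[q^41] f(1)=1,f(41)=41 ⇒ 42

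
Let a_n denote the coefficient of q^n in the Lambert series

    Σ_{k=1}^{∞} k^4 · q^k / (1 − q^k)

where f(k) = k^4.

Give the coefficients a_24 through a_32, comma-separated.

358258, 391251, 485554, 538084, 655746, 707282, 872644, 923522, 1118481

d|24:{24,12,8,6,4,3,2,1}  Σf=331776+20736+4096+1296+256+81+16+1=358258
n=25: 25·1 5·5 1·25  f→[390625+625+1]=391251
d|26:{26,13,2,1}  Σf=456976+28561+16+1=485554
q^27  k|27↦f(k): 27:531441 9:6561 3:81 1:1  a_27=538084
d|28:{28,14,7,4,2,1}  Σf=614656+38416+2401+256+16+1=655746
[q^29] f(1)=1,f(29)=707281 ⇒ 707282
[q^30] f(30)=810000,f(15)=50625,f(10)=10000,f(6)=1296,f(5)=625,f(3)=81,f(2)=16,f(1)=1 ⇒ 872644
n=31: 1·31 31·1  f→[1+923521]=923522
q^32  k|32↦f(k): 1:1 2:16 4:256 8:4096 16:65536 32:1048576  a_32=1118481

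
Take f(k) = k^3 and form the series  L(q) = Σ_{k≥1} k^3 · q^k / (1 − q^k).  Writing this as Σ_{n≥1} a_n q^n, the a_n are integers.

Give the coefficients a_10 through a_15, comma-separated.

d|10:{10,5,2,1}  Σf=1000+125+8+1=1134
q^11  k|11↦f(k): 11:1331 1:1  a_11=1332
n=12: 1·12 2·6 3·4 4·3 6·2 12·1  f→[1+8+27+64+216+1728]=2044
n=13: 13·1 1·13  f→[2197+1]=2198
n=14: 1·14 2·7 7·2 14·1  f→[1+8+343+2744]=3096
[q^15] f(1)=1,f(3)=27,f(5)=125,f(15)=3375 ⇒ 3528

1134, 1332, 2044, 2198, 3096, 3528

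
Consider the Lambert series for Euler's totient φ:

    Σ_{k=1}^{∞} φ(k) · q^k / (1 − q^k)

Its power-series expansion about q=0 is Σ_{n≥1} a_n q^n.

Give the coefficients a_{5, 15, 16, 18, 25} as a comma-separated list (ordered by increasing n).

q^5  k|5↦φ(k): 1:1 5:4  a_5=5
q^15  k|15↦φ(k): 1:1 3:2 5:4 15:8  a_15=15
d|16:{1,2,4,8,16}  Σφ=1+1+2+4+8=16
n=18: 18·1 9·2 6·3 3·6 2·9 1·18  φ→[6+6+2+2+1+1]=18
q^25  k|25↦φ(k): 25:20 5:4 1:1  a_25=25

5, 15, 16, 18, 25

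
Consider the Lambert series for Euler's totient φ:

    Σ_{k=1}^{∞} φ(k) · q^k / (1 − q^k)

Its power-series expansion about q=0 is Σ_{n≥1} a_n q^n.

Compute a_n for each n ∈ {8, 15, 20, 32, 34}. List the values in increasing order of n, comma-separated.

[q^8] φ(8)=4,φ(4)=2,φ(2)=1,φ(1)=1 ⇒ 8
q^15  k|15↦φ(k): 1:1 3:2 5:4 15:8  a_15=15
n=20: 1·20 2·10 4·5 5·4 10·2 20·1  φ→[1+1+2+4+4+8]=20
[q^32] φ(1)=1,φ(2)=1,φ(4)=2,φ(8)=4,φ(16)=8,φ(32)=16 ⇒ 32
q^34  k|34↦φ(k): 34:16 17:16 2:1 1:1  a_34=34

8, 15, 20, 32, 34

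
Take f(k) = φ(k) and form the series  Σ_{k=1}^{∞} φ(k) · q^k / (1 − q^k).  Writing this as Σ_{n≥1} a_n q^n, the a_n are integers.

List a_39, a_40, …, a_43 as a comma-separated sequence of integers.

q^39  k|39↦φ(k): 39:24 13:12 3:2 1:1  a_39=39
d|40:{40,20,10,8,5,4,2,1}  Σφ=16+8+4+4+4+2+1+1=40
d|41:{1,41}  Σφ=1+40=41
q^42  k|42↦φ(k): 1:1 2:1 3:2 6:2 7:6 14:6 21:12 42:12  a_42=42
[q^43] φ(1)=1,φ(43)=42 ⇒ 43

39, 40, 41, 42, 43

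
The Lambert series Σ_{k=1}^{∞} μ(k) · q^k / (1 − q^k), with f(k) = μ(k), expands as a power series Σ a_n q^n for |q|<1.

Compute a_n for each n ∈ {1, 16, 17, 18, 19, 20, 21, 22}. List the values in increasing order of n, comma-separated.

1, 0, 0, 0, 0, 0, 0, 0

[q^1] μ(1)=1 ⇒ 1
n=16: 1·16 2·8 4·4 8·2 16·1  μ→[1+(-1)+0+0+0]=0
d|17:{17,1}  Σμ=(-1)+1=0
n=18: 18·1 9·2 6·3 3·6 2·9 1·18  μ→[0+0+1+(-1)+(-1)+1]=0
q^19  k|19↦μ(k): 1:1 19:-1  a_19=0
d|20:{20,10,5,4,2,1}  Σμ=0+1+(-1)+0+(-1)+1=0
n=21: 1·21 3·7 7·3 21·1  μ→[1+(-1)+(-1)+1]=0
n=22: 1·22 2·11 11·2 22·1  μ→[1+(-1)+(-1)+1]=0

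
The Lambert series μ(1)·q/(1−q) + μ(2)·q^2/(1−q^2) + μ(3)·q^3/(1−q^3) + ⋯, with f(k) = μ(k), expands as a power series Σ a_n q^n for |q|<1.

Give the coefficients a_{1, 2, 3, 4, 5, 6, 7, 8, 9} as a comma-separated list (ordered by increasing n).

d|1:{1}  Σμ=1=1
[q^2] μ(2)=-1,μ(1)=1 ⇒ 0
q^3  k|3↦μ(k): 3:-1 1:1  a_3=0
q^4  k|4↦μ(k): 1:1 2:-1 4:0  a_4=0
[q^5] μ(1)=1,μ(5)=-1 ⇒ 0
q^6  k|6↦μ(k): 1:1 2:-1 3:-1 6:1  a_6=0
d|7:{1,7}  Σμ=1+(-1)=0
[q^8] μ(8)=0,μ(4)=0,μ(2)=-1,μ(1)=1 ⇒ 0
[q^9] μ(1)=1,μ(3)=-1,μ(9)=0 ⇒ 0

1, 0, 0, 0, 0, 0, 0, 0, 0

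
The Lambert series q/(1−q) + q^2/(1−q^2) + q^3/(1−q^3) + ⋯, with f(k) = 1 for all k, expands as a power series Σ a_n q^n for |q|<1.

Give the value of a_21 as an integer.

a_21 = 4

q^21  k|21↦f(k): 21:1 7:1 3:1 1:1  a_21=4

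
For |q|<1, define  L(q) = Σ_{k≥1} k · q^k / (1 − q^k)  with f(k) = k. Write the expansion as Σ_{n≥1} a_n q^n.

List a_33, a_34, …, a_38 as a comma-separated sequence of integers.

n=33: 33·1 11·3 3·11 1·33  f→[33+11+3+1]=48
[q^34] f(1)=1,f(2)=2,f(17)=17,f(34)=34 ⇒ 54
n=35: 35·1 7·5 5·7 1·35  f→[35+7+5+1]=48
n=36: 1·36 2·18 3·12 4·9 6·6 9·4 12·3 18·2 36·1  f→[1+2+3+4+6+9+12+18+36]=91
n=37: 1·37 37·1  f→[1+37]=38
d|38:{38,19,2,1}  Σf=38+19+2+1=60

48, 54, 48, 91, 38, 60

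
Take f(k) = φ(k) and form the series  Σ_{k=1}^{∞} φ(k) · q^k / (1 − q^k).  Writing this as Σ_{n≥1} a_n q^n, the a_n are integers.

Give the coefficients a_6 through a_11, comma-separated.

d|6:{6,3,2,1}  Σφ=2+2+1+1=6
q^7  k|7↦φ(k): 7:6 1:1  a_7=7
d|8:{8,4,2,1}  Σφ=4+2+1+1=8
[q^9] φ(9)=6,φ(3)=2,φ(1)=1 ⇒ 9
n=10: 1·10 2·5 5·2 10·1  φ→[1+1+4+4]=10
d|11:{1,11}  Σφ=1+10=11

6, 7, 8, 9, 10, 11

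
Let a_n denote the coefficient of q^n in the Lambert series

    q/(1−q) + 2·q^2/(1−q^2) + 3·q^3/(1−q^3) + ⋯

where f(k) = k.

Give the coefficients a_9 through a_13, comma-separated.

n=9: 9·1 3·3 1·9  f→[9+3+1]=13
[q^10] f(1)=1,f(2)=2,f(5)=5,f(10)=10 ⇒ 18
d|11:{1,11}  Σf=1+11=12
q^12  k|12↦f(k): 12:12 6:6 4:4 3:3 2:2 1:1  a_12=28
q^13  k|13↦f(k): 1:1 13:13  a_13=14

13, 18, 12, 28, 14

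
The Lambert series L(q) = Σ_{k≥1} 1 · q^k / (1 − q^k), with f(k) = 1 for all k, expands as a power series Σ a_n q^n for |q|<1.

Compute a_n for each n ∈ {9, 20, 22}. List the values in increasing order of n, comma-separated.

3, 6, 4

q^9  k|9↦f(k): 9:1 3:1 1:1  a_9=3
n=20: 20·1 10·2 5·4 4·5 2·10 1·20  f→[1+1+1+1+1+1]=6
n=22: 1·22 2·11 11·2 22·1  f→[1+1+1+1]=4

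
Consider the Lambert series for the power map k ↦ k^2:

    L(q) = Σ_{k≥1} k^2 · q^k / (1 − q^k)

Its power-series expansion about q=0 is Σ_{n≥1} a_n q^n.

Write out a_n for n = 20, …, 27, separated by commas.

n=20: 20·1 10·2 5·4 4·5 2·10 1·20  f→[400+100+25+16+4+1]=546
[q^21] f(21)=441,f(7)=49,f(3)=9,f(1)=1 ⇒ 500
q^22  k|22↦f(k): 1:1 2:4 11:121 22:484  a_22=610
[q^23] f(23)=529,f(1)=1 ⇒ 530
[q^24] f(1)=1,f(2)=4,f(3)=9,f(4)=16,f(6)=36,f(8)=64,f(12)=144,f(24)=576 ⇒ 850
[q^25] f(1)=1,f(5)=25,f(25)=625 ⇒ 651
q^26  k|26↦f(k): 1:1 2:4 13:169 26:676  a_26=850
[q^27] f(1)=1,f(3)=9,f(9)=81,f(27)=729 ⇒ 820

546, 500, 610, 530, 850, 651, 850, 820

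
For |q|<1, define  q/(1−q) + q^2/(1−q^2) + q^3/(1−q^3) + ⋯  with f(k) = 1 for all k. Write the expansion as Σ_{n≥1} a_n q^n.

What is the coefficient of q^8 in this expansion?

q^8  k|8↦f(k): 8:1 4:1 2:1 1:1  a_8=4

a_8 = 4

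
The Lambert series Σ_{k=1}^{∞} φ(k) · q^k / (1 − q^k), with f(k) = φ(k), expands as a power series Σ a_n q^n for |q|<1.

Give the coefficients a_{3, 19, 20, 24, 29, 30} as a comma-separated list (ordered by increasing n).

[q^3] φ(1)=1,φ(3)=2 ⇒ 3
[q^19] φ(1)=1,φ(19)=18 ⇒ 19
d|20:{20,10,5,4,2,1}  Σφ=8+4+4+2+1+1=20
d|24:{1,2,3,4,6,8,12,24}  Σφ=1+1+2+2+2+4+4+8=24
q^29  k|29↦φ(k): 29:28 1:1  a_29=29
[q^30] φ(1)=1,φ(2)=1,φ(3)=2,φ(5)=4,φ(6)=2,φ(10)=4,φ(15)=8,φ(30)=8 ⇒ 30

3, 19, 20, 24, 29, 30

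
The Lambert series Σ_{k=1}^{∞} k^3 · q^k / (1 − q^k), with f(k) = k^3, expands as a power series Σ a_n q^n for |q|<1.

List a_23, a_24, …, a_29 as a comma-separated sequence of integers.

12168, 16380, 15751, 19782, 20440, 25112, 24390

q^23  k|23↦f(k): 1:1 23:12167  a_23=12168
[q^24] f(1)=1,f(2)=8,f(3)=27,f(4)=64,f(6)=216,f(8)=512,f(12)=1728,f(24)=13824 ⇒ 16380
n=25: 1·25 5·5 25·1  f→[1+125+15625]=15751
d|26:{26,13,2,1}  Σf=17576+2197+8+1=19782
q^27  k|27↦f(k): 27:19683 9:729 3:27 1:1  a_27=20440
d|28:{28,14,7,4,2,1}  Σf=21952+2744+343+64+8+1=25112
q^29  k|29↦f(k): 1:1 29:24389  a_29=24390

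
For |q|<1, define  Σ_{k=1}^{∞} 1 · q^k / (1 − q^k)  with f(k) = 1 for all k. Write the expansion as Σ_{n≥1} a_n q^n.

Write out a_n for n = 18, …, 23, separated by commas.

q^18  k|18↦f(k): 18:1 9:1 6:1 3:1 2:1 1:1  a_18=6
d|19:{19,1}  Σf=1+1=2
q^20  k|20↦f(k): 20:1 10:1 5:1 4:1 2:1 1:1  a_20=6
n=21: 21·1 7·3 3·7 1·21  f→[1+1+1+1]=4
q^22  k|22↦f(k): 1:1 2:1 11:1 22:1  a_22=4
n=23: 23·1 1·23  f→[1+1]=2

6, 2, 6, 4, 4, 2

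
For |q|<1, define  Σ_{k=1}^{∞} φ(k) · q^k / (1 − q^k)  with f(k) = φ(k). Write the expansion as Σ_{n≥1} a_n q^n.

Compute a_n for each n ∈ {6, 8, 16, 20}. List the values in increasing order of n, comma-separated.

d|6:{6,3,2,1}  Σφ=2+2+1+1=6
[q^8] φ(8)=4,φ(4)=2,φ(2)=1,φ(1)=1 ⇒ 8
q^16  k|16↦φ(k): 1:1 2:1 4:2 8:4 16:8  a_16=16
d|20:{1,2,4,5,10,20}  Σφ=1+1+2+4+4+8=20

6, 8, 16, 20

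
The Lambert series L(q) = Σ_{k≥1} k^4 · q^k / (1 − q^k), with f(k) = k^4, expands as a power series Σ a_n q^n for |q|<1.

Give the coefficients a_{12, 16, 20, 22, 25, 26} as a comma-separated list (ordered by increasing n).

q^12  k|12↦f(k): 12:20736 6:1296 4:256 3:81 2:16 1:1  a_12=22386
[q^16] f(1)=1,f(2)=16,f(4)=256,f(8)=4096,f(16)=65536 ⇒ 69905
d|20:{20,10,5,4,2,1}  Σf=160000+10000+625+256+16+1=170898
[q^22] f(1)=1,f(2)=16,f(11)=14641,f(22)=234256 ⇒ 248914
n=25: 1·25 5·5 25·1  f→[1+625+390625]=391251
d|26:{26,13,2,1}  Σf=456976+28561+16+1=485554

22386, 69905, 170898, 248914, 391251, 485554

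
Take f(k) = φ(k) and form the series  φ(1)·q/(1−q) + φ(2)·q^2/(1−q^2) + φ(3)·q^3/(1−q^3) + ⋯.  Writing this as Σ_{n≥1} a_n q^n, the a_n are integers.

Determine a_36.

d|36:{1,2,3,4,6,9,12,18,36}  Σφ=1+1+2+2+2+6+4+6+12=36

a_36 = 36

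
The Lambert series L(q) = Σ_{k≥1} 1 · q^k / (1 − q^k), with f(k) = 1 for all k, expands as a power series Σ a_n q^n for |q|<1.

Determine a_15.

q^15  k|15↦f(k): 1:1 3:1 5:1 15:1  a_15=4

a_15 = 4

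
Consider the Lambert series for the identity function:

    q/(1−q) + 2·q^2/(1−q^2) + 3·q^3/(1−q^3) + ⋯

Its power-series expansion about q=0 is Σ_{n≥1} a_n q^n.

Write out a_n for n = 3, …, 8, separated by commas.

d|3:{1,3}  Σf=1+3=4
[q^4] f(1)=1,f(2)=2,f(4)=4 ⇒ 7
[q^5] f(1)=1,f(5)=5 ⇒ 6
[q^6] f(1)=1,f(2)=2,f(3)=3,f(6)=6 ⇒ 12
d|7:{1,7}  Σf=1+7=8
q^8  k|8↦f(k): 1:1 2:2 4:4 8:8  a_8=15

4, 7, 6, 12, 8, 15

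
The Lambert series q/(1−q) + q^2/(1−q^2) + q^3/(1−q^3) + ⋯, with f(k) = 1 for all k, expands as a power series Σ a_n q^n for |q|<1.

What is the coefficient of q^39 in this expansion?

[q^39] f(39)=1,f(13)=1,f(3)=1,f(1)=1 ⇒ 4

a_39 = 4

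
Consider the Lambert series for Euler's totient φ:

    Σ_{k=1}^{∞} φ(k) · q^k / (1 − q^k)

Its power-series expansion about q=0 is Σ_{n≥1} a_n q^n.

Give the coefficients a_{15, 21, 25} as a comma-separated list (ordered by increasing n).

[q^15] φ(15)=8,φ(5)=4,φ(3)=2,φ(1)=1 ⇒ 15
q^21  k|21↦φ(k): 21:12 7:6 3:2 1:1  a_21=21
n=25: 25·1 5·5 1·25  φ→[20+4+1]=25

15, 21, 25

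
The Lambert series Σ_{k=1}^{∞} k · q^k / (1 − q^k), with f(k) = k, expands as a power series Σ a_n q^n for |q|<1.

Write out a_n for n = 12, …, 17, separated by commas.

28, 14, 24, 24, 31, 18

q^12  k|12↦f(k): 1:1 2:2 3:3 4:4 6:6 12:12  a_12=28
d|13:{1,13}  Σf=1+13=14
q^14  k|14↦f(k): 14:14 7:7 2:2 1:1  a_14=24
q^15  k|15↦f(k): 15:15 5:5 3:3 1:1  a_15=24
[q^16] f(1)=1,f(2)=2,f(4)=4,f(8)=8,f(16)=16 ⇒ 31
d|17:{17,1}  Σf=17+1=18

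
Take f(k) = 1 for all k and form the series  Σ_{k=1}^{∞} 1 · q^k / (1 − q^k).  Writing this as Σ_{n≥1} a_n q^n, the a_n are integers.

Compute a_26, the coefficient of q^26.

[q^26] f(1)=1,f(2)=1,f(13)=1,f(26)=1 ⇒ 4

a_26 = 4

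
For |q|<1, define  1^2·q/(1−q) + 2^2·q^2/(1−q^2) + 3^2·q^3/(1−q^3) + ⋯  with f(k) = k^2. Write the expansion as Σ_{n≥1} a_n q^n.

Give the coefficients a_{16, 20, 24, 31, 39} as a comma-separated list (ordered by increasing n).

341, 546, 850, 962, 1700

q^16  k|16↦f(k): 1:1 2:4 4:16 8:64 16:256  a_16=341
n=20: 20·1 10·2 5·4 4·5 2·10 1·20  f→[400+100+25+16+4+1]=546
d|24:{24,12,8,6,4,3,2,1}  Σf=576+144+64+36+16+9+4+1=850
q^31  k|31↦f(k): 1:1 31:961  a_31=962
[q^39] f(1)=1,f(3)=9,f(13)=169,f(39)=1521 ⇒ 1700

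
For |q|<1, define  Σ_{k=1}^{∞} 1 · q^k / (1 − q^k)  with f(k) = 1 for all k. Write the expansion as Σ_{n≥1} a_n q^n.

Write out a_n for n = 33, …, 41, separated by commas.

n=33: 33·1 11·3 3·11 1·33  f→[1+1+1+1]=4
n=34: 34·1 17·2 2·17 1·34  f→[1+1+1+1]=4
q^35  k|35↦f(k): 35:1 7:1 5:1 1:1  a_35=4
q^36  k|36↦f(k): 1:1 2:1 3:1 4:1 6:1 9:1 12:1 18:1 36:1  a_36=9
n=37: 37·1 1·37  f→[1+1]=2
q^38  k|38↦f(k): 1:1 2:1 19:1 38:1  a_38=4
[q^39] f(1)=1,f(3)=1,f(13)=1,f(39)=1 ⇒ 4
d|40:{40,20,10,8,5,4,2,1}  Σf=1+1+1+1+1+1+1+1=8
n=41: 1·41 41·1  f→[1+1]=2

4, 4, 4, 9, 2, 4, 4, 8, 2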